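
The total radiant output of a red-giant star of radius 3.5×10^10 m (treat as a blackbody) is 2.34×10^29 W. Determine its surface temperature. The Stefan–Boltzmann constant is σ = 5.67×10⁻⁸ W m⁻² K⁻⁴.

A = 4πr² = 4π × (3.5×10^10)² = 1.54×10^22 m².
From P = σAT⁴, T = (P / σA)^(1/4) = (2.34×10^29 / (5.67×10⁻⁸ × 1.54×10^22))^(1/4).
T = (2.68×10^14)^(1/4) = 4050 K.

T ≈ 4050 K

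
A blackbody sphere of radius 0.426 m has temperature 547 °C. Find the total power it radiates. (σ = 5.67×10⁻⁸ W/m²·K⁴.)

P ≈ 58500 W

A = 4πr² = 4π × (0.426)² = 2.28 m².
547 °C = 820 K.
P = σAT⁴ = 5.67×10⁻⁸ × 2.28 × (820)⁴ = 5.67×10⁻⁸ × 2.28 × 4.52×10^11.
P = 58500 W.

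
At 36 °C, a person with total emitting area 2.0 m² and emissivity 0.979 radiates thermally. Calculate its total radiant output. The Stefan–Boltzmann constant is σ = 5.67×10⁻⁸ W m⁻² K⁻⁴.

36 °C = 309 K.
Stefan–Boltzmann: P = εσAT⁴ = 0.979 × 5.67×10⁻⁸ × 2.00 × (309)⁴ = 0.979 × 5.67×10⁻⁸ × 2.00 × 9.12×10^9.
P = 1010 W.

P ≈ 1010 W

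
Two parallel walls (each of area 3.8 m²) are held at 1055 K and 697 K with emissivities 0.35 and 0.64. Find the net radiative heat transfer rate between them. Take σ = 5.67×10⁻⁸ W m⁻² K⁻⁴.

Q ≈ 63200 W

For two large parallel gray plates, q = σ(T₁⁴ − T₂⁴) / (1/ε₁ + 1/ε₂ − 1).
1/ε₁ + 1/ε₂ − 1 = 1/0.35 + 1/0.64 − 1 = 3.420.
T₁⁴ − T₂⁴ = 1.24×10^12 − 2.36×10^11 = 1.00×10^12 K⁴.
q = 5.67×10⁻⁸ × 1.00×10^12 / 3.420 = 16600 W/m².
Q = q·A = 16600 × 3.8 = 63200 W.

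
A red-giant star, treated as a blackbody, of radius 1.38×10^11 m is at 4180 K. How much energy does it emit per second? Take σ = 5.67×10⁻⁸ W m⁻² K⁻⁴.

P ≈ 4.14×10^30 W

A = 4πr² = 4π × (1.38×10^11)² = 2.39×10^23 m².
P = σAT⁴ = 5.67×10⁻⁸ × 2.39×10^23 × (4180)⁴ = 5.67×10⁻⁸ × 2.39×10^23 × 3.05×10^14.
P = 4.14×10^30 W.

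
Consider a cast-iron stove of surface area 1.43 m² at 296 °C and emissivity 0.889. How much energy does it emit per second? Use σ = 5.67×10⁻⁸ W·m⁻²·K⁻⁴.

296 °C = 569 K.
P = εσAT⁴ = 0.889 × 5.67×10⁻⁸ × 1.43 × (569)⁴ = 0.889 × 5.67×10⁻⁸ × 1.43 × 1.05×10^11.
P = 7560 W.

P ≈ 7560 W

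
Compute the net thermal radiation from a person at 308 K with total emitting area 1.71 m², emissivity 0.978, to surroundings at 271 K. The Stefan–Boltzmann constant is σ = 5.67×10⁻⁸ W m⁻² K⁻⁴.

Q ≈ 342 W

Q = εσA(T⁴ − T_s⁴). T⁴ − T_s⁴ = (308)⁴ − (271)⁴ = 9.00×10^9 − 5.39×10^9 = 3.61×10^9 K⁴.
Q = 0.978 × 5.67×10⁻⁸ × 1.71 × 3.61×10^9 = 342 W.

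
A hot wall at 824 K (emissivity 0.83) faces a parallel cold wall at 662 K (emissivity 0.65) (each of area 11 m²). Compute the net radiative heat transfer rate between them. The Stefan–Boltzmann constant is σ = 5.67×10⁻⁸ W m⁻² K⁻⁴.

For two large parallel gray plates, q = σ(T₁⁴ − T₂⁴) / (1/ε₁ + 1/ε₂ − 1).
1/ε₁ + 1/ε₂ − 1 = 1/0.83 + 1/0.65 − 1 = 1.743.
T₁⁴ − T₂⁴ = 4.61×10^11 − 1.92×10^11 = 2.69×10^11 K⁴.
q = 5.67×10⁻⁸ × 2.69×10^11 / 1.743 = 8750 W/m².
Q = q·A = 8750 × 11 = 96200 W.

Q ≈ 96200 W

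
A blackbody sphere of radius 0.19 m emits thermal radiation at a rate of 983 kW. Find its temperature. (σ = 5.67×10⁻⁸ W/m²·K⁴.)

A = 4πr² = 4π × (0.19)² = 0.454 m².
From P = σAT⁴, T = (P / σA)^(1/4) = (9.83×10^5 / (5.67×10⁻⁸ × 0.454))^(1/4).
T = (3.82×10^13)^(1/4) = 2490 K.

T ≈ 2490 K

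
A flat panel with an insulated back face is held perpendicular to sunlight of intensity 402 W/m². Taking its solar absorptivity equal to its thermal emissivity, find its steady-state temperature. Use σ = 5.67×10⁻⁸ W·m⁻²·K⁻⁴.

Absorbed flux αS = emitted flux εσT⁴ (one radiating face); with α = ε, T = (S/σ)^(1/4).
T = (402 / 5.67×10⁻⁸)^(1/4) = (7.09×10^9)^(1/4).
T = 290 K.

T ≈ 290 K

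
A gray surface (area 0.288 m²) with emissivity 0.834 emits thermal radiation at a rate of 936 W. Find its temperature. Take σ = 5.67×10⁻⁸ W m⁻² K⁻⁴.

From P = εσAT⁴, T = (P / εσA)^(1/4) = (936 / (0.834 × 5.67×10⁻⁸ × 0.288))^(1/4).
T = (6.87×10^10)^(1/4) = 512 K.

T ≈ 512 K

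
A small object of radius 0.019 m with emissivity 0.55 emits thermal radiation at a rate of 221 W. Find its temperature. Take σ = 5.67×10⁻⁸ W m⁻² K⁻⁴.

T ≈ 1120 K

A = 4πr² = 4π × (0.019)² = 4.54×10^-3 m².
From P = εσAT⁴, T = (P / εσA)^(1/4) = (221 / (0.55 × 5.67×10⁻⁸ × 4.54×10^-3))^(1/4).
T = (1.56×10^12)^(1/4) = 1120 K.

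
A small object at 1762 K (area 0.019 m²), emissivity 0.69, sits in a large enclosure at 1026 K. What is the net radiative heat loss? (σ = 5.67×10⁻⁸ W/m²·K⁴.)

Q = εσA(T⁴ − T_s⁴). T⁴ − T_s⁴ = (1762)⁴ − (1026)⁴ = 9.64×10^12 − 1.11×10^12 = 8.53×10^12 K⁴.
Q = 0.69 × 5.67×10⁻⁸ × 0.0190 × 8.53×10^12 = 6340 W.

Q ≈ 6340 W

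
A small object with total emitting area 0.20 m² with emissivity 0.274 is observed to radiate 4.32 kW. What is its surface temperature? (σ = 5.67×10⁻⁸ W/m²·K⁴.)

From P = εσAT⁴, T = (P / εσA)^(1/4) = (4320 / (0.274 × 5.67×10⁻⁸ × 0.200))^(1/4).
T = (1.39×10^12)^(1/4) = 1090 K.

T ≈ 1090 K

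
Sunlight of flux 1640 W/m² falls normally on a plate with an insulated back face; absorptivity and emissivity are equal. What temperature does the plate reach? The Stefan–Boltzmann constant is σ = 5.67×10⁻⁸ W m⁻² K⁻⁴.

T ≈ 412 K

Absorbed flux αS = emitted flux εσT⁴ (one radiating face); with α = ε, T = (S/σ)^(1/4).
T = (1640 / 5.67×10⁻⁸)^(1/4) = (2.89×10^10)^(1/4).
T = 412 K.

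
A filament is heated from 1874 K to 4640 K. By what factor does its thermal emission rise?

ratio ≈ 37.6

P ∝ T⁴, so the ratio is (4640/1874)⁴ = (2.476)⁴ = 37.6.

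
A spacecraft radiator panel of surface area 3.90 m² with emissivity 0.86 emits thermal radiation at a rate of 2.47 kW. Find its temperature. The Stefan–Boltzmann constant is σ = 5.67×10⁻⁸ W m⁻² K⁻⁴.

From P = εσAT⁴, T = (P / εσA)^(1/4) = (2470 / (0.86 × 5.67×10⁻⁸ × 3.90))^(1/4).
T = (1.30×10^10)^(1/4) = 338 K.

T ≈ 338 K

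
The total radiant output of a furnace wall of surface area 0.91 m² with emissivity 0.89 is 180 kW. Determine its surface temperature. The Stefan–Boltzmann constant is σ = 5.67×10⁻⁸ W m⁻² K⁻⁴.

From P = εσAT⁴, T = (P / εσA)^(1/4) = (1.80×10^5 / (0.89 × 5.67×10⁻⁸ × 0.910))^(1/4).
T = (3.92×10^12)^(1/4) = 1410 K.

T ≈ 1410 K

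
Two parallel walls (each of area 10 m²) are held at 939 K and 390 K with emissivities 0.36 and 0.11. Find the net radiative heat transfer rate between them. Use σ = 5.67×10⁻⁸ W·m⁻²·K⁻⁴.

For two large parallel gray plates, q = σ(T₁⁴ − T₂⁴) / (1/ε₁ + 1/ε₂ − 1).
1/ε₁ + 1/ε₂ − 1 = 1/0.36 + 1/0.11 − 1 = 10.87.
T₁⁴ − T₂⁴ = 7.77×10^11 − 2.31×10^10 = 7.54×10^11 K⁴.
q = 5.67×10⁻⁸ × 7.54×10^11 / 10.87 = 3940 W/m².
Q = q·A = 3940 × 10 = 39400 W.

Q ≈ 39400 W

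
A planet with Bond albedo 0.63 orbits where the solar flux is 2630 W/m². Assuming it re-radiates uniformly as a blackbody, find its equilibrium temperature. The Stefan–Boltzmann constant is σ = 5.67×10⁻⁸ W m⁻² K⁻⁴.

T ≈ 256 K

Power absorbed = (1−a)S·πR²; power emitted = 4πR²σT⁴. Equating and cancelling πR²:
T = ((1−a)S / 4σ)^(1/4) = (973 / (4 × 5.67×10⁻⁸))^(1/4) = (4.29×10^9)^(1/4).
T = 256 K.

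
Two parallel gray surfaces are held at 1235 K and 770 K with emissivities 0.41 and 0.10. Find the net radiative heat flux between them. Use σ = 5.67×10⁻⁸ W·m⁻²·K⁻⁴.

q ≈ 9790 W/m²

For two large parallel gray plates, q = σ(T₁⁴ − T₂⁴) / (1/ε₁ + 1/ε₂ − 1).
1/ε₁ + 1/ε₂ − 1 = 1/0.41 + 1/0.10 − 1 = 11.44.
T₁⁴ − T₂⁴ = 2.33×10^12 − 3.52×10^11 = 1.97×10^12 K⁴.
q = 5.67×10⁻⁸ × 1.97×10^12 / 11.44 = 9790 W/m².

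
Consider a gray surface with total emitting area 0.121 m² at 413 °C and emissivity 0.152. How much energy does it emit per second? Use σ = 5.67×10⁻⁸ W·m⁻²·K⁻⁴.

413 °C = 686 K.
P = εσAT⁴ = 0.152 × 5.67×10⁻⁸ × 0.121 × (686)⁴ = 0.152 × 5.67×10⁻⁸ × 0.121 × 2.21×10^11.
P = 231 W.

P ≈ 231 W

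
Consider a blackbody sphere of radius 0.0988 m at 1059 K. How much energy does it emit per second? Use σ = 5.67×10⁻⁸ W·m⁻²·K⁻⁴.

P ≈ 8750 W

A = 4πr² = 4π × (0.0988)² = 0.123 m².
P = σAT⁴ = 5.67×10⁻⁸ × 0.123 × (1059)⁴ = 5.67×10⁻⁸ × 0.123 × 1.26×10^12.
P = 8750 W.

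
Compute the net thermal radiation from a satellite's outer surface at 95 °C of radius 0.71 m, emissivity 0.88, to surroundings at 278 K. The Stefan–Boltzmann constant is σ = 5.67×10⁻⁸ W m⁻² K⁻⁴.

A = 4πr² = 4π × (0.71)² = 6.33 m².
Convert: 95 °C = 368 K.
Q = εσA(T⁴ − T_s⁴). T⁴ − T_s⁴ = (368)⁴ − (278)⁴ = 1.83×10^10 − 5.97×10^9 = 1.24×10^10 K⁴.
Q = 0.88 × 5.67×10⁻⁸ × 6.33 × 1.24×10^10 = 3910 W.

Q ≈ 3910 W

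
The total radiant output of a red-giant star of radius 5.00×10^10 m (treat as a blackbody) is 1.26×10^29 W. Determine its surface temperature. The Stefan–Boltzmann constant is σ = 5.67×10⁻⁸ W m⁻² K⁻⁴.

A = 4πr² = 4π × (5.00×10^10)² = 3.14×10^22 m².
From P = σAT⁴, T = (P / σA)^(1/4) = (1.26×10^29 / (5.67×10⁻⁸ × 3.14×10^22))^(1/4).
T = (7.07×10^13)^(1/4) = 2900 K.

T ≈ 2900 K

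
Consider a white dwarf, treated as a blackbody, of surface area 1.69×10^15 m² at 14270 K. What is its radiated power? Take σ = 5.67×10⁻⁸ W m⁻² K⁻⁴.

P ≈ 3.97×10^24 W

P = σAT⁴ = 5.67×10⁻⁸ × 1.69×10^15 × (14270)⁴ = 5.67×10⁻⁸ × 1.69×10^15 × 4.15×10^16.
P = 3.97×10^24 W.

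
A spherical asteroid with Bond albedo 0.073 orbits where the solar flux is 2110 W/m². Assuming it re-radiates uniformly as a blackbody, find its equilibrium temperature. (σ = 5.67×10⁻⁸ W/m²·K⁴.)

Power absorbed = (1−a)S·πR²; power emitted = 4πR²σT⁴. Equating and cancelling πR²:
T = ((1−a)S / 4σ)^(1/4) = (1960 / (4 × 5.67×10⁻⁸))^(1/4) = (8.62×10^9)^(1/4).
T = 305 K.

T ≈ 305 K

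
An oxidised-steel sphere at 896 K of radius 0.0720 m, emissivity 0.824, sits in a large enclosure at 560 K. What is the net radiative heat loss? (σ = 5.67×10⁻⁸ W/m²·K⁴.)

Q ≈ 1660 W

A = 4πr² = 4π × (0.0720)² = 0.0651 m².
Q = εσA(T⁴ − T_s⁴). T⁴ − T_s⁴ = (896)⁴ − (560)⁴ = 6.45×10^11 − 9.83×10^10 = 5.46×10^11 K⁴.
Q = 0.824 × 5.67×10⁻⁸ × 0.0651 × 5.46×10^11 = 1660 W.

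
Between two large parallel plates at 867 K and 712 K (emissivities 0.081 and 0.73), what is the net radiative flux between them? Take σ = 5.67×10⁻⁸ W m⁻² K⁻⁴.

q ≈ 1370 W/m²

For two large parallel gray plates, q = σ(T₁⁴ − T₂⁴) / (1/ε₁ + 1/ε₂ − 1).
1/ε₁ + 1/ε₂ − 1 = 1/0.081 + 1/0.73 − 1 = 12.72.
T₁⁴ − T₂⁴ = 5.65×10^11 − 2.57×10^11 = 3.08×10^11 K⁴.
q = 5.67×10⁻⁸ × 3.08×10^11 / 12.72 = 1370 W/m².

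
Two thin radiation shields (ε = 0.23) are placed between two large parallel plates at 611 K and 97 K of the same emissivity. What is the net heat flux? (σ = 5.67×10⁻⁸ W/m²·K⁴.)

q ≈ 342 W/m²

Each of the 3 gaps contributes resistance (2/ε − 1) = 2/0.23 − 1 = 7.696; total = 23.09.
q = σ(T₁⁴ − T₂⁴) / 23.09 = 5.67×10⁻⁸ × 1.39×10^11 / 23.09 = 342 W/m².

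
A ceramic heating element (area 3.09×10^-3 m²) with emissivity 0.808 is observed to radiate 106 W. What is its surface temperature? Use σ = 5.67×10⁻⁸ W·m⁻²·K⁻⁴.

From P = εσAT⁴, T = (P / εσA)^(1/4) = (106 / (0.808 × 5.67×10⁻⁸ × 3.09×10^-3))^(1/4).
T = (7.49×10^11)^(1/4) = 930 K.

T ≈ 930 K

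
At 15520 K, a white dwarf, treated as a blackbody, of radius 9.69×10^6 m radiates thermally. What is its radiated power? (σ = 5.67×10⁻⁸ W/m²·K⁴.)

P ≈ 3.88×10^24 W

A = 4πr² = 4π × (9.69×10^6)² = 1.18×10^15 m².
P = σAT⁴ = 5.67×10⁻⁸ × 1.18×10^15 × (15520)⁴ = 5.67×10⁻⁸ × 1.18×10^15 × 5.80×10^16.
P = 3.88×10^24 W.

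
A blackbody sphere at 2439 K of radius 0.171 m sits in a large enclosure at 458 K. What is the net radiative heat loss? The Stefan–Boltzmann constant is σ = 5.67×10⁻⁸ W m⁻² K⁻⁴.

A = 4πr² = 4π × (0.171)² = 0.367 m².
Q = σA(T⁴ − T_s⁴). T⁴ − T_s⁴ = (2439)⁴ − (458)⁴ = 3.54×10^13 − 4.40×10^10 = 3.53×10^13 K⁴.
Q = 5.67×10⁻⁸ × 0.367 × 3.53×10^13 = 7.36×10^5 W.

Q ≈ 7.36×10^5 W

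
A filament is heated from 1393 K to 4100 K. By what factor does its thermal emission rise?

ratio ≈ 75.0

P ∝ T⁴, so the ratio is (4100/1393)⁴ = (2.943)⁴ = 75.0.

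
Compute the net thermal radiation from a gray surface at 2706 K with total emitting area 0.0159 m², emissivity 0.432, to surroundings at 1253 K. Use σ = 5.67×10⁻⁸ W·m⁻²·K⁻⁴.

Q ≈ 19900 W

Q = εσA(T⁴ − T_s⁴). T⁴ − T_s⁴ = (2706)⁴ − (1253)⁴ = 5.36×10^13 − 2.46×10^12 = 5.12×10^13 K⁴.
Q = 0.432 × 5.67×10⁻⁸ × 0.0159 × 5.12×10^13 = 19900 W.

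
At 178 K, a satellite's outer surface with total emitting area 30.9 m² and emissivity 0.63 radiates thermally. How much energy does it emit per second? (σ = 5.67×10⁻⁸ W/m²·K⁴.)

Stefan–Boltzmann: P = εσAT⁴ = 0.63 × 5.67×10⁻⁸ × 30.9 × (178)⁴ = 0.63 × 5.67×10⁻⁸ × 30.9 × 1.00×10^9.
P = 1110 W.

P ≈ 1110 W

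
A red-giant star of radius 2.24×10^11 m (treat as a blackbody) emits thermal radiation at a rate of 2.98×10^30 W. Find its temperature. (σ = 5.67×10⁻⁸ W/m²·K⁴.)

T ≈ 3020 K

A = 4πr² = 4π × (2.24×10^11)² = 6.31×10^23 m².
From P = σAT⁴, T = (P / σA)^(1/4) = (2.98×10^30 / (5.67×10⁻⁸ × 6.31×10^23))^(1/4).
T = (8.34×10^13)^(1/4) = 3020 K.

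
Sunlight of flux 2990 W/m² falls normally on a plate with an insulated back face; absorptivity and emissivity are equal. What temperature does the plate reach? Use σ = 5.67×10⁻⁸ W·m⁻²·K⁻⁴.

Absorbed flux αS = emitted flux εσT⁴ (one radiating face); with α = ε, T = (S/σ)^(1/4).
T = (2990 / 5.67×10⁻⁸)^(1/4) = (5.27×10^10)^(1/4).
T = 479 K.

T ≈ 479 K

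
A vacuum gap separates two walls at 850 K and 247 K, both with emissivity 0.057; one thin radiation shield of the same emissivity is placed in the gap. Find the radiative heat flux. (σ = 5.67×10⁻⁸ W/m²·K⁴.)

Each of the 2 gaps contributes resistance (2/ε − 1) = 2/0.057 − 1 = 34.09; total = 68.18.
q = σ(T₁⁴ − T₂⁴) / 68.18 = 5.67×10⁻⁸ × 5.18×10^11 / 68.18 = 431 W/m².

q ≈ 431 W/m²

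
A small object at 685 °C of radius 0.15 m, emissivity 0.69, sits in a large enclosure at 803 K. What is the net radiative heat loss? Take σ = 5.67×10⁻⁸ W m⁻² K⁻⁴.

Q ≈ 4720 W

A = 4πr² = 4π × (0.15)² = 0.283 m².
Convert: 685 °C = 958 K.
Q = εσA(T⁴ − T_s⁴). T⁴ − T_s⁴ = (958)⁴ − (803)⁴ = 8.42×10^11 − 4.16×10^11 = 4.27×10^11 K⁴.
Q = 0.69 × 5.67×10⁻⁸ × 0.283 × 4.27×10^11 = 4720 W.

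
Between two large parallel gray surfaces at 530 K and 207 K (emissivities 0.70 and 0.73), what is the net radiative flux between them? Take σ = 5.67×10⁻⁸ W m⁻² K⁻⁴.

For two large parallel gray plates, q = σ(T₁⁴ − T₂⁴) / (1/ε₁ + 1/ε₂ − 1).
1/ε₁ + 1/ε₂ − 1 = 1/0.70 + 1/0.73 − 1 = 1.798.
T₁⁴ − T₂⁴ = 7.89×10^10 − 1.84×10^9 = 7.71×10^10 K⁴.
q = 5.67×10⁻⁸ × 7.71×10^10 / 1.798 = 2430 W/m².

q ≈ 2430 W/m²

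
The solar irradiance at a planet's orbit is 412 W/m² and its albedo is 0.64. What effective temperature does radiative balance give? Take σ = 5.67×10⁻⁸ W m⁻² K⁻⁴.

Power absorbed = (1−a)S·πR²; power emitted = 4πR²σT⁴. Equating and cancelling πR²:
T = ((1−a)S / 4σ)^(1/4) = (148 / (4 × 5.67×10⁻⁸))^(1/4) = (6.54×10^8)^(1/4).
T = 160 K.

T ≈ 160 K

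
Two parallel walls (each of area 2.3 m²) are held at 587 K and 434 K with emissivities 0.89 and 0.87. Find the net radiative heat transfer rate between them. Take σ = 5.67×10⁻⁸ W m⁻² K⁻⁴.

For two large parallel gray plates, q = σ(T₁⁴ − T₂⁴) / (1/ε₁ + 1/ε₂ − 1).
1/ε₁ + 1/ε₂ − 1 = 1/0.89 + 1/0.87 − 1 = 1.273.
T₁⁴ − T₂⁴ = 1.19×10^11 − 3.55×10^10 = 8.32×10^10 K⁴.
q = 5.67×10⁻⁸ × 8.32×10^10 / 1.273 = 3710 W/m².
Q = q·A = 3710 × 2.3 = 8530 W.

Q ≈ 8530 W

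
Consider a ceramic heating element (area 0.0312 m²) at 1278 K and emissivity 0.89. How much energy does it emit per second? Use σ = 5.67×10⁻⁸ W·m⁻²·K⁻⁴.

P ≈ 4200 W

Stefan–Boltzmann: P = εσAT⁴ = 0.89 × 5.67×10⁻⁸ × 0.0312 × (1278)⁴ = 0.89 × 5.67×10⁻⁸ × 0.0312 × 2.67×10^12.
P = 4200 W.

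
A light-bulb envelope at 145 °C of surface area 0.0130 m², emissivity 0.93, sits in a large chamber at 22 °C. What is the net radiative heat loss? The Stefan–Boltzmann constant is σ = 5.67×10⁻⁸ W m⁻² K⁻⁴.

Convert: 145 °C = 418 K; 22 °C = 295 K.
Q = εσA(T⁴ − T_s⁴). T⁴ − T_s⁴ = (418)⁴ − (295)⁴ = 3.05×10^10 − 7.57×10^9 = 2.30×10^10 K⁴.
Q = 0.93 × 5.67×10⁻⁸ × 0.0130 × 2.30×10^10 = 15.7 W.

Q ≈ 15.7 W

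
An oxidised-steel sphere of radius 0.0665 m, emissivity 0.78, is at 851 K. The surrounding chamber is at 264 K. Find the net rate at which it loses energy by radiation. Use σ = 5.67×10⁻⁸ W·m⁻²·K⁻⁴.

Q ≈ 1280 W

A = 4πr² = 4π × (0.0665)² = 0.0556 m².
Q = εσA(T⁴ − T_s⁴). T⁴ − T_s⁴ = (851)⁴ − (264)⁴ = 5.24×10^11 − 4.86×10^9 = 5.20×10^11 K⁴.
Q = 0.78 × 5.67×10⁻⁸ × 0.0556 × 5.20×10^11 = 1280 W.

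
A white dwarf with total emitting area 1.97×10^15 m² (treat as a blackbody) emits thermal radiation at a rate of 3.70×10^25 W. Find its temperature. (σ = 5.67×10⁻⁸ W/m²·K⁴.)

From P = σAT⁴, T = (P / σA)^(1/4) = (3.70×10^25 / (5.67×10⁻⁸ × 1.97×10^15))^(1/4).
T = (3.31×10^17)^(1/4) = 24000 K.

T ≈ 24000 K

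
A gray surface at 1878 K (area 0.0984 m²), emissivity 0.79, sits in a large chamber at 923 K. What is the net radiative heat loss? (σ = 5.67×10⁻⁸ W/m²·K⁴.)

Q ≈ 51600 W

Q = εσA(T⁴ − T_s⁴). T⁴ − T_s⁴ = (1878)⁴ − (923)⁴ = 1.24×10^13 − 7.26×10^11 = 1.17×10^13 K⁴.
Q = 0.79 × 5.67×10⁻⁸ × 0.0984 × 1.17×10^13 = 51600 W.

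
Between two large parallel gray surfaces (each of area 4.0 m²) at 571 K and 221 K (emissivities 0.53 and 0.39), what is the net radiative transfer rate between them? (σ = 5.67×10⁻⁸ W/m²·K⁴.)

Q ≈ 6830 W

For two large parallel gray plates, q = σ(T₁⁴ − T₂⁴) / (1/ε₁ + 1/ε₂ − 1).
1/ε₁ + 1/ε₂ − 1 = 1/0.53 + 1/0.39 − 1 = 3.451.
T₁⁴ − T₂⁴ = 1.06×10^11 − 2.39×10^9 = 1.04×10^11 K⁴.
q = 5.67×10⁻⁸ × 1.04×10^11 / 3.451 = 1710 W/m².
Q = q·A = 1710 × 4.0 = 6830 W.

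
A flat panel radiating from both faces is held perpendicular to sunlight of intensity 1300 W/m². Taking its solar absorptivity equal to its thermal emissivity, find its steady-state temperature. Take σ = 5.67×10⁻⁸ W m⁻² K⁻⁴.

Absorbed flux αS = emitted flux 2εσT⁴ per unit area; with α = ε this gives T = (S/2σ)^(1/4).
T = (1300 / (2 × 5.67×10⁻⁸))^(1/4) = (1.15×10^10)^(1/4).
T = 327 K.

T ≈ 327 K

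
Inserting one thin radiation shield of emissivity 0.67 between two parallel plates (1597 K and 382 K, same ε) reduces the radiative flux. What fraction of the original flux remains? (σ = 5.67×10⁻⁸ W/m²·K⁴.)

With N identical shields there are N+1 = 2 gaps in series, each with the same radiative resistance, so the flux falls to 1/(N+1) of its unshielded value.

ratio ≈ 0.500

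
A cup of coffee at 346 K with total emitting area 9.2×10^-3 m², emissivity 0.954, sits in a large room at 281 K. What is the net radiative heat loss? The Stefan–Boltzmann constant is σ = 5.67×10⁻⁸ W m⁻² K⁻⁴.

Q ≈ 4.03 W

Q = εσA(T⁴ − T_s⁴). T⁴ − T_s⁴ = (346)⁴ − (281)⁴ = 1.43×10^10 − 6.23×10^9 = 8.10×10^9 K⁴.
Q = 0.954 × 5.67×10⁻⁸ × 9.20×10^-3 × 8.10×10^9 = 4.03 W.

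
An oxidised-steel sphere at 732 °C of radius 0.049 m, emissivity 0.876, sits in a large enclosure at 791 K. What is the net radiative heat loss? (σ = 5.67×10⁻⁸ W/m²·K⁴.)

Q ≈ 942 W

A = 4πr² = 4π × (0.049)² = 0.0302 m².
Convert: 732 °C = 1005 K.
Q = εσA(T⁴ − T_s⁴). T⁴ − T_s⁴ = (1005)⁴ − (791)⁴ = 1.02×10^12 − 3.91×10^11 = 6.29×10^11 K⁴.
Q = 0.876 × 5.67×10⁻⁸ × 0.0302 × 6.29×10^11 = 942 W.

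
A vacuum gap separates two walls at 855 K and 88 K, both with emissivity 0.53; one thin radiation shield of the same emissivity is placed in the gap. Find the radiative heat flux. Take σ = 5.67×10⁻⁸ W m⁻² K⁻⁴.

Each of the 2 gaps contributes resistance (2/ε − 1) = 2/0.53 − 1 = 2.774; total = 5.547.
q = σ(T₁⁴ − T₂⁴) / 5.547 = 5.67×10⁻⁸ × 5.34×10^11 / 5.547 = 5460 W/m².

q ≈ 5460 W/m²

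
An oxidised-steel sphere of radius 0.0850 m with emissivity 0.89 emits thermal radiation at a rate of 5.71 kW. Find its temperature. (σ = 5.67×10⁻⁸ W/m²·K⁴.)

T ≈ 1060 K

A = 4πr² = 4π × (0.0850)² = 0.0908 m².
From P = εσAT⁴, T = (P / εσA)^(1/4) = (5710 / (0.89 × 5.67×10⁻⁸ × 0.0908))^(1/4).
T = (1.25×10^12)^(1/4) = 1060 K.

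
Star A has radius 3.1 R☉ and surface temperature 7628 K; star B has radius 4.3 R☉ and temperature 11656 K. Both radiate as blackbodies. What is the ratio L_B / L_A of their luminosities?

L_B/L_A ≈ 10.5

L = 4πR²σT⁴ ∝ R²T⁴, so L_B/L_A = (4.3/3.1)² × (11656/7628)⁴ = 1.92 × 5.45 = 10.5.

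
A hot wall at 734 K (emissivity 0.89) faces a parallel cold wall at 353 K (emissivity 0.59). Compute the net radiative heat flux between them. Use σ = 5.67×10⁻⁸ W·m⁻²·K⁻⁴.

For two large parallel gray plates, q = σ(T₁⁴ − T₂⁴) / (1/ε₁ + 1/ε₂ − 1).
1/ε₁ + 1/ε₂ − 1 = 1/0.89 + 1/0.59 − 1 = 1.819.
T₁⁴ − T₂⁴ = 2.90×10^11 − 1.55×10^10 = 2.75×10^11 K⁴.
q = 5.67×10⁻⁸ × 2.75×10^11 / 1.819 = 8570 W/m².

q ≈ 8570 W/m²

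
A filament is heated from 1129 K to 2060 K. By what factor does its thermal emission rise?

ratio ≈ 11.1

P ∝ T⁴, so the ratio is (2060/1129)⁴ = (1.825)⁴ = 11.1.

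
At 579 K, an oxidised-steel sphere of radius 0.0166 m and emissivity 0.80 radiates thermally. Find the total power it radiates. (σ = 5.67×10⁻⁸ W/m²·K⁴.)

A = 4πr² = 4π × (0.0166)² = 3.46×10^-3 m².
P = εσAT⁴ = 0.80 × 5.67×10⁻⁸ × 3.46×10^-3 × (579)⁴ = 0.80 × 5.67×10⁻⁸ × 3.46×10^-3 × 1.12×10^11.
P = 17.7 W.

P ≈ 17.7 W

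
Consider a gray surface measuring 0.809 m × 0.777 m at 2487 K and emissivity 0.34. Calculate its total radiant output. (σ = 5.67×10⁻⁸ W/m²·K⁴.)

P ≈ 4.64×10^5 W

A = 0.809 × 0.777 = 0.629 m².
Stefan–Boltzmann: P = εσAT⁴ = 0.34 × 5.67×10⁻⁸ × 0.629 × (2487)⁴ = 0.34 × 5.67×10⁻⁸ × 0.629 × 3.83×10^13.
P = 4.64×10^5 W.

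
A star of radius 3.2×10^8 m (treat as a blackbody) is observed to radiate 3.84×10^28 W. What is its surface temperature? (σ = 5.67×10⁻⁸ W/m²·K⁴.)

A = 4πr² = 4π × (3.2×10^8)² = 1.29×10^18 m².
From P = σAT⁴, T = (P / σA)^(1/4) = (3.84×10^28 / (5.67×10⁻⁸ × 1.29×10^18))^(1/4).
T = (5.26×10^17)^(1/4) = 26900 K.

T ≈ 26900 K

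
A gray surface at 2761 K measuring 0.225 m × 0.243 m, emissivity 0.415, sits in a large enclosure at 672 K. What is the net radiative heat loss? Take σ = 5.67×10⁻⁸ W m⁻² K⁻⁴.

A = 0.225 × 0.243 = 0.0547 m².
Q = εσA(T⁴ − T_s⁴). T⁴ − T_s⁴ = (2761)⁴ − (672)⁴ = 5.81×10^13 − 2.04×10^11 = 5.79×10^13 K⁴.
Q = 0.415 × 5.67×10⁻⁸ × 0.0547 × 5.79×10^13 = 74500 W.

Q ≈ 74500 W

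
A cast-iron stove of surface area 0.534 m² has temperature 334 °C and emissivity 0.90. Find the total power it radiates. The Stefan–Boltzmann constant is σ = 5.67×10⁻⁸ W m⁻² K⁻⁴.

P ≈ 3700 W

334 °C = 607 K.
Stefan–Boltzmann: P = εσAT⁴ = 0.90 × 5.67×10⁻⁸ × 0.534 × (607)⁴ = 0.90 × 5.67×10⁻⁸ × 0.534 × 1.36×10^11.
P = 3700 W.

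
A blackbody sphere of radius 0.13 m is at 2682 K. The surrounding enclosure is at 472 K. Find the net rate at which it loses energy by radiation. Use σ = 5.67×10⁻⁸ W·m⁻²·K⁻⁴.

Q ≈ 6.22×10^5 W

A = 4πr² = 4π × (0.13)² = 0.212 m².
Q = σA(T⁴ − T_s⁴). T⁴ − T_s⁴ = (2682)⁴ − (472)⁴ = 5.17×10^13 − 4.96×10^10 = 5.17×10^13 K⁴.
Q = 5.67×10⁻⁸ × 0.212 × 5.17×10^13 = 6.22×10^5 W.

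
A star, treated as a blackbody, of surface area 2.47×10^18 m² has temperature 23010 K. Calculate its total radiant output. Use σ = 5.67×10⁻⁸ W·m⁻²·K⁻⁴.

P = σAT⁴ = 5.67×10⁻⁸ × 2.47×10^18 × (23010)⁴ = 5.67×10⁻⁸ × 2.47×10^18 × 2.80×10^17.
P = 3.93×10^28 W.

P ≈ 3.93×10^28 W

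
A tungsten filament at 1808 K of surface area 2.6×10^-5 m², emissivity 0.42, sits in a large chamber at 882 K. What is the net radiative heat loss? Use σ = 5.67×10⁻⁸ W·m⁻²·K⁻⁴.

Q ≈ 6.24 W

Q = εσA(T⁴ − T_s⁴). T⁴ − T_s⁴ = (1808)⁴ − (882)⁴ = 1.07×10^13 − 6.05×10^11 = 1.01×10^13 K⁴.
Q = 0.42 × 5.67×10⁻⁸ × 2.60×10^-5 × 1.01×10^13 = 6.24 W.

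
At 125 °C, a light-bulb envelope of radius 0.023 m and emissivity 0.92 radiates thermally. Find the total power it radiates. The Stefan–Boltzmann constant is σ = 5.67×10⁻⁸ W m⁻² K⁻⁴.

A = 4πr² = 4π × (0.023)² = 6.65×10^-3 m².
125 °C = 398 K.
Stefan–Boltzmann: P = εσAT⁴ = 0.92 × 5.67×10⁻⁸ × 6.65×10^-3 × (398)⁴ = 0.92 × 5.67×10⁻⁸ × 6.65×10^-3 × 2.51×10^10.
P = 8.70 W.

P ≈ 8.70 W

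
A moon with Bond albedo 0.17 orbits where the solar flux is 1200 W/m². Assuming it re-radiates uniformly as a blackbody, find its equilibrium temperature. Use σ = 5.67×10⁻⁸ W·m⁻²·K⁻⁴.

Power absorbed = (1−a)S·πR²; power emitted = 4πR²σT⁴. Equating and cancelling πR²:
T = ((1−a)S / 4σ)^(1/4) = (996 / (4 × 5.67×10⁻⁸))^(1/4) = (4.39×10^9)^(1/4).
T = 257 K.

T ≈ 257 K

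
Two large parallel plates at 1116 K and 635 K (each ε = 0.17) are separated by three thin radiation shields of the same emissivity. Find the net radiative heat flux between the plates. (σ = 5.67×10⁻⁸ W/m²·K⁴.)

q ≈ 1830 W/m²

Each of the 4 gaps contributes resistance (2/ε − 1) = 2/0.17 − 1 = 10.76; total = 43.06.
q = σ(T₁⁴ − T₂⁴) / 43.06 = 5.67×10⁻⁸ × 1.39×10^12 / 43.06 = 1830 W/m².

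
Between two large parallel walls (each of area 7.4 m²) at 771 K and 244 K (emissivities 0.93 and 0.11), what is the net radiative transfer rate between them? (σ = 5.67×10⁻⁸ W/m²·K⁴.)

For two large parallel gray plates, q = σ(T₁⁴ − T₂⁴) / (1/ε₁ + 1/ε₂ − 1).
1/ε₁ + 1/ε₂ − 1 = 1/0.93 + 1/0.11 − 1 = 9.166.
T₁⁴ − T₂⁴ = 3.53×10^11 − 3.54×10^9 = 3.50×10^11 K⁴.
q = 5.67×10⁻⁸ × 3.50×10^11 / 9.166 = 2160 W/m².
Q = q·A = 2160 × 7.4 = 16000 W.

Q ≈ 16000 W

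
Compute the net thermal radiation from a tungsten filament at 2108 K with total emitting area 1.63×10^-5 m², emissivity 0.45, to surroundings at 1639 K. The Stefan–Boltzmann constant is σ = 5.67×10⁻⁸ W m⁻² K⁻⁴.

Q = εσA(T⁴ − T_s⁴). T⁴ − T_s⁴ = (2108)⁴ − (1639)⁴ = 1.97×10^13 − 7.22×10^12 = 1.25×10^13 K⁴.
Q = 0.45 × 5.67×10⁻⁸ × 1.63×10^-5 × 1.25×10^13 = 5.21 W.

Q ≈ 5.21 W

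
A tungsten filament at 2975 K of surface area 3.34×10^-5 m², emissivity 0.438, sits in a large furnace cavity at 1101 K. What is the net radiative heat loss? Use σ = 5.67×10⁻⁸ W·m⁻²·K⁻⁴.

Q = εσA(T⁴ − T_s⁴). T⁴ − T_s⁴ = (2975)⁴ − (1101)⁴ = 7.83×10^13 − 1.47×10^12 = 7.69×10^13 K⁴.
Q = 0.438 × 5.67×10⁻⁸ × 3.34×10^-5 × 7.69×10^13 = 63.8 W.

Q ≈ 63.8 W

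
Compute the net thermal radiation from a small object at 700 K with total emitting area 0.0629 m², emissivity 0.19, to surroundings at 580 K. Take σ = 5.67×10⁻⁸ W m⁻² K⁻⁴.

Q ≈ 86.0 W

Q = εσA(T⁴ − T_s⁴). T⁴ − T_s⁴ = (700)⁴ − (580)⁴ = 2.40×10^11 − 1.13×10^11 = 1.27×10^11 K⁴.
Q = 0.19 × 5.67×10⁻⁸ × 0.0629 × 1.27×10^11 = 86.0 W.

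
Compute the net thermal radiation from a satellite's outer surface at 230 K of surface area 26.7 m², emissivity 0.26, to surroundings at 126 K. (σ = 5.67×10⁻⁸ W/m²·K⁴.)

Q ≈ 1000 W

Q = εσA(T⁴ − T_s⁴). T⁴ − T_s⁴ = (230)⁴ − (126)⁴ = 2.80×10^9 − 2.52×10^8 = 2.55×10^9 K⁴.
Q = 0.26 × 5.67×10⁻⁸ × 26.7 × 2.55×10^9 = 1000 W.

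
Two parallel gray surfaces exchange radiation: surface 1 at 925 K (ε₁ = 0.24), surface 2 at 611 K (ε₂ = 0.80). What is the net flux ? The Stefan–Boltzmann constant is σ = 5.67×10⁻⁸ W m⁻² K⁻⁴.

q ≈ 7610 W/m²

For two large parallel gray plates, q = σ(T₁⁴ − T₂⁴) / (1/ε₁ + 1/ε₂ − 1).
1/ε₁ + 1/ε₂ − 1 = 1/0.24 + 1/0.80 − 1 = 4.417.
T₁⁴ − T₂⁴ = 7.32×10^11 − 1.39×10^11 = 5.93×10^11 K⁴.
q = 5.67×10⁻⁸ × 5.93×10^11 / 4.417 = 7610 W/m².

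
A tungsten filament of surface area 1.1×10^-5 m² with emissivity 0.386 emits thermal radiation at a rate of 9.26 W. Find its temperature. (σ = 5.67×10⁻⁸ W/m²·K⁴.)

T ≈ 2490 K

From P = εσAT⁴, T = (P / εσA)^(1/4) = (9.26 / (0.386 × 5.67×10⁻⁸ × 1.10×10^-5))^(1/4).
T = (3.85×10^13)^(1/4) = 2490 K.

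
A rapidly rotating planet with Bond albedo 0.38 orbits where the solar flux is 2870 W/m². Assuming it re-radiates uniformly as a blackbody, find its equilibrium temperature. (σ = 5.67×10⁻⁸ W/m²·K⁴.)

T ≈ 298 K

Power absorbed = (1−a)S·πR²; power emitted = 4πR²σT⁴. Equating and cancelling πR²:
T = ((1−a)S / 4σ)^(1/4) = (1780 / (4 × 5.67×10⁻⁸))^(1/4) = (7.85×10^9)^(1/4).
T = 298 K.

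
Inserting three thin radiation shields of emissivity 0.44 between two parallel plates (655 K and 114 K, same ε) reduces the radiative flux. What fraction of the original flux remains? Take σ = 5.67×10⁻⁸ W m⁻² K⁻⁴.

With N identical shields there are N+1 = 4 gaps in series, each with the same radiative resistance, so the flux falls to 1/(N+1) of its unshielded value.

ratio ≈ 0.250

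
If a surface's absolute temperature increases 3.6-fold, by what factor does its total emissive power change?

P ∝ T⁴, so the power scales as (3.6)⁴ = 168.

factor ≈ 168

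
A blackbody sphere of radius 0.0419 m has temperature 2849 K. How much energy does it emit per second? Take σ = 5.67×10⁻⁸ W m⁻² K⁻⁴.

P ≈ 82400 W

A = 4πr² = 4π × (0.0419)² = 0.0221 m².
P = σAT⁴ = 5.67×10⁻⁸ × 0.0221 × (2849)⁴ = 5.67×10⁻⁸ × 0.0221 × 6.59×10^13.
P = 82400 W.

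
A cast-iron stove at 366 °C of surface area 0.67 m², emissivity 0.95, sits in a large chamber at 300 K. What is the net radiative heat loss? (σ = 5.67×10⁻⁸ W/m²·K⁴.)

Convert: 366 °C = 639 K.
Q = εσA(T⁴ − T_s⁴). T⁴ − T_s⁴ = (639)⁴ − (300)⁴ = 1.67×10^11 − 8.10×10^9 = 1.59×10^11 K⁴.
Q = 0.95 × 5.67×10⁻⁸ × 0.670 × 1.59×10^11 = 5720 W.

Q ≈ 5720 W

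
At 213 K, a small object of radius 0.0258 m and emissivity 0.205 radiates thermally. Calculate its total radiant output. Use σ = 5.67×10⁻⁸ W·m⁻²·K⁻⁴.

P ≈ 0.200 W

A = 4πr² = 4π × (0.0258)² = 8.36×10^-3 m².
Stefan–Boltzmann: P = εσAT⁴ = 0.205 × 5.67×10⁻⁸ × 8.36×10^-3 × (213)⁴ = 0.205 × 5.67×10⁻⁸ × 8.36×10^-3 × 2.06×10^9.
P = 0.200 W.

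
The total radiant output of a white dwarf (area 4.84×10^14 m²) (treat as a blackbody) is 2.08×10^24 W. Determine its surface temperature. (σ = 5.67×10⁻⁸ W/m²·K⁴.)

T ≈ 16600 K

From P = σAT⁴, T = (P / σA)^(1/4) = (2.08×10^24 / (5.67×10⁻⁸ × 4.84×10^14))^(1/4).
T = (7.58×10^16)^(1/4) = 16600 K.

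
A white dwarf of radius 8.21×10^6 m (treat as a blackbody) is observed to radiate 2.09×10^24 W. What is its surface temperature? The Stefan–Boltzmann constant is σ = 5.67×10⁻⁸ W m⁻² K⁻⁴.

A = 4πr² = 4π × (8.21×10^6)² = 8.47×10^14 m².
From P = σAT⁴, T = (P / σA)^(1/4) = (2.09×10^24 / (5.67×10⁻⁸ × 8.47×10^14))^(1/4).
T = (4.35×10^16)^(1/4) = 14400 K.

T ≈ 14400 K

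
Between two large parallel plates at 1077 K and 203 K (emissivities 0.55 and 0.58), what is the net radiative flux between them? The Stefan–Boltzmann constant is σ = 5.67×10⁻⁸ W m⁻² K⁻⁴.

For two large parallel gray plates, q = σ(T₁⁴ − T₂⁴) / (1/ε₁ + 1/ε₂ − 1).
1/ε₁ + 1/ε₂ − 1 = 1/0.55 + 1/0.58 − 1 = 2.542.
T₁⁴ − T₂⁴ = 1.35×10^12 − 1.70×10^9 = 1.34×10^12 K⁴.
q = 5.67×10⁻⁸ × 1.34×10^12 / 2.542 = 30000 W/m².

q ≈ 30000 W/m²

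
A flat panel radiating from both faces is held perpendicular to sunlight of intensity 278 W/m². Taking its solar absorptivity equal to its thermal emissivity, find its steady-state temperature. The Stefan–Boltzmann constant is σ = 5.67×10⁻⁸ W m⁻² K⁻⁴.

T ≈ 223 K

Absorbed flux αS = emitted flux 2εσT⁴ per unit area; with α = ε this gives T = (S/2σ)^(1/4).
T = (278 / (2 × 5.67×10⁻⁸))^(1/4) = (2.45×10^9)^(1/4).
T = 223 K.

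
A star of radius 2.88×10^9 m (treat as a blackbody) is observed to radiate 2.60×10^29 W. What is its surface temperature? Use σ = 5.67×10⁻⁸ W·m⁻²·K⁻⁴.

A = 4πr² = 4π × (2.88×10^9)² = 1.04×10^20 m².
From P = σAT⁴, T = (P / σA)^(1/4) = (2.60×10^29 / (5.67×10⁻⁸ × 1.04×10^20))^(1/4).
T = (4.40×10^16)^(1/4) = 14500 K.

T ≈ 14500 K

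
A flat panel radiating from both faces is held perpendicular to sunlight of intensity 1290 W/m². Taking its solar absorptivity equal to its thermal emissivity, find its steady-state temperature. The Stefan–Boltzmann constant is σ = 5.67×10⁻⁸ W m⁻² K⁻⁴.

Absorbed flux αS = emitted flux 2εσT⁴ per unit area; with α = ε this gives T = (S/2σ)^(1/4).
T = (1290 / (2 × 5.67×10⁻⁸))^(1/4) = (1.14×10^10)^(1/4).
T = 327 K.

T ≈ 327 K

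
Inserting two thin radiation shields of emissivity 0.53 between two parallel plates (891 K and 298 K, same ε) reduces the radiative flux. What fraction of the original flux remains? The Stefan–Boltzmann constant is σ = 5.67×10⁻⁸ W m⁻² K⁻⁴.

With N identical shields there are N+1 = 3 gaps in series, each with the same radiative resistance, so the flux falls to 1/(N+1) of its unshielded value.

ratio ≈ 0.333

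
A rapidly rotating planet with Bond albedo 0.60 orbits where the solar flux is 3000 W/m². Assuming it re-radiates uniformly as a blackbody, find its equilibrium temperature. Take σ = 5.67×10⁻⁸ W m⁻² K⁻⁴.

Power absorbed = (1−a)S·πR²; power emitted = 4πR²σT⁴. Equating and cancelling πR²:
T = ((1−a)S / 4σ)^(1/4) = (1200 / (4 × 5.67×10⁻⁸))^(1/4) = (5.29×10^9)^(1/4).
T = 270 K.

T ≈ 270 K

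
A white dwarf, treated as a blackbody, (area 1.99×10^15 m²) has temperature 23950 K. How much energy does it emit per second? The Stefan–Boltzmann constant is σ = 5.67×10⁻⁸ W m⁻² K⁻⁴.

P ≈ 3.71×10^25 W

P = σAT⁴ = 5.67×10⁻⁸ × 1.99×10^15 × (23950)⁴ = 5.67×10⁻⁸ × 1.99×10^15 × 3.29×10^17.
P = 3.71×10^25 W.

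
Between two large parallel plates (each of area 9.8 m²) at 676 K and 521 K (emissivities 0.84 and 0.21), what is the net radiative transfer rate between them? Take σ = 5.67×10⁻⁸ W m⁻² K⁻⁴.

Q ≈ 15200 W

For two large parallel gray plates, q = σ(T₁⁴ − T₂⁴) / (1/ε₁ + 1/ε₂ − 1).
1/ε₁ + 1/ε₂ − 1 = 1/0.84 + 1/0.21 − 1 = 4.952.
T₁⁴ − T₂⁴ = 2.09×10^11 − 7.37×10^10 = 1.35×10^11 K⁴.
q = 5.67×10⁻⁸ × 1.35×10^11 / 4.952 = 1550 W/m².
Q = q·A = 1550 × 9.8 = 15200 W.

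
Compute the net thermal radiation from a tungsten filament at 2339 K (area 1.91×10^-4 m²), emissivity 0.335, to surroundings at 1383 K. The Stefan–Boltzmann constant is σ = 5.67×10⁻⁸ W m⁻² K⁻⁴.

Q = εσA(T⁴ − T_s⁴). T⁴ − T_s⁴ = (2339)⁴ − (1383)⁴ = 2.99×10^13 − 3.66×10^12 = 2.63×10^13 K⁴.
Q = 0.335 × 5.67×10⁻⁸ × 1.91×10^-4 × 2.63×10^13 = 95.3 W.

Q ≈ 95.3 W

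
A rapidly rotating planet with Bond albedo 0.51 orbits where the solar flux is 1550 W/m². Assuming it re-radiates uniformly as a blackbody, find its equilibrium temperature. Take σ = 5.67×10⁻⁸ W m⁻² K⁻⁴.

Power absorbed = (1−a)S·πR²; power emitted = 4πR²σT⁴. Equating and cancelling πR²:
T = ((1−a)S / 4σ)^(1/4) = (760 / (4 × 5.67×10⁻⁸))^(1/4) = (3.35×10^9)^(1/4).
T = 241 K.

T ≈ 241 K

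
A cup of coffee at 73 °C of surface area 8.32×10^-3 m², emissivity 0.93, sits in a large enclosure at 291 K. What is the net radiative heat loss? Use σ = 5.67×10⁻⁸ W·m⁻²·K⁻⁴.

Convert: 73 °C = 346 K.
Q = εσA(T⁴ − T_s⁴). T⁴ − T_s⁴ = (346)⁴ − (291)⁴ = 1.43×10^10 − 7.17×10^9 = 7.16×10^9 K⁴.
Q = 0.93 × 5.67×10⁻⁸ × 8.32×10^-3 × 7.16×10^9 = 3.14 W.

Q ≈ 3.14 W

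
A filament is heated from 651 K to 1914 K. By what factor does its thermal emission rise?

ratio ≈ 74.7

P ∝ T⁴, so the ratio is (1914/651)⁴ = (2.940)⁴ = 74.7.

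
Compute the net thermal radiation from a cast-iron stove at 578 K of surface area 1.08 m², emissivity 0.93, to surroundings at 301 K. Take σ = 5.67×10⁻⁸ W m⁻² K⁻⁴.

Q = εσA(T⁴ − T_s⁴). T⁴ − T_s⁴ = (578)⁴ − (301)⁴ = 1.12×10^11 − 8.21×10^9 = 1.03×10^11 K⁴.
Q = 0.93 × 5.67×10⁻⁸ × 1.08 × 1.03×10^11 = 5890 W.

Q ≈ 5890 W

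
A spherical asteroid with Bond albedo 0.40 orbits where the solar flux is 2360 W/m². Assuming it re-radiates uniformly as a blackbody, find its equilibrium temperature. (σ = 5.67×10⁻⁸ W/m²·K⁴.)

T ≈ 281 K

Power absorbed = (1−a)S·πR²; power emitted = 4πR²σT⁴. Equating and cancelling πR²:
T = ((1−a)S / 4σ)^(1/4) = (1420 / (4 × 5.67×10⁻⁸))^(1/4) = (6.24×10^9)^(1/4).
T = 281 K.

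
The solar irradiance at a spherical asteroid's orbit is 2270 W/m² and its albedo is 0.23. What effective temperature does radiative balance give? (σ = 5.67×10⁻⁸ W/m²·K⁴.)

Power absorbed = (1−a)S·πR²; power emitted = 4πR²σT⁴. Equating and cancelling πR²:
T = ((1−a)S / 4σ)^(1/4) = (1750 / (4 × 5.67×10⁻⁸))^(1/4) = (7.71×10^9)^(1/4).
T = 296 K.

T ≈ 296 K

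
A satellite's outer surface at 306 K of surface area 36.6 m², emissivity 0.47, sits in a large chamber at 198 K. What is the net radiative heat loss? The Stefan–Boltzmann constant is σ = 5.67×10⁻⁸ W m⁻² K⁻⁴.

Q = εσA(T⁴ − T_s⁴). T⁴ − T_s⁴ = (306)⁴ − (198)⁴ = 8.77×10^9 − 1.54×10^9 = 7.23×10^9 K⁴.
Q = 0.47 × 5.67×10⁻⁸ × 36.6 × 7.23×10^9 = 7050 W.

Q ≈ 7050 W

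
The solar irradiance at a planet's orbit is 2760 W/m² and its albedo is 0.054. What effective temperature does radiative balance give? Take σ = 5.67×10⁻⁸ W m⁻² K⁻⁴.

T ≈ 328 K

Power absorbed = (1−a)S·πR²; power emitted = 4πR²σT⁴. Equating and cancelling πR²:
T = ((1−a)S / 4σ)^(1/4) = (2610 / (4 × 5.67×10⁻⁸))^(1/4) = (1.15×10^10)^(1/4).
T = 328 K.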